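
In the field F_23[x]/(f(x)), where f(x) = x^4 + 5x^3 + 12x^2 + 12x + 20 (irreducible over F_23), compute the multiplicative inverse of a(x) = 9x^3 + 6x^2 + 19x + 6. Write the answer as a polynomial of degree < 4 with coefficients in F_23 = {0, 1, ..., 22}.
a(x)^(-1) ≡ 14x^3 + 15x^2 + 12x + 18 (mod f(x))

Since f is irreducible over F_23, F_23[x]/(f) is a field and a(x) ≠ 0 has an inverse. Apply the extended Euclidean algorithm to f(x) and a(x) in F_23[x]: f(x) = (18x + 9)·a(x) + (7x^2 + 9x + 12);  a(x) = (21x + 10)·(7x^2 + 9x + 12) + (22x + 1);  (7x^2 + 9x + 12) = (16x + 7)·(22x + 1) + (5). The last nonzero remainder is the constant 5 = gcd(f, a) in F_23. Back-substituting through the division chain expresses 5 = s(x)·a(x) + t(x)·f(x) with s(x) ≡ x^3 + 6x^2 + 14x + 21 (mod f), so (x^3 + 6x^2 + 14x + 21)·a(x) ≡ 5 (mod f). Multiplying by 5^(-1) ≡ 14 in F_23 gives a(x)^(-1) ≡ 14·(x^3 + 6x^2 + 14x + 21) ≡ 14x^3 + 15x^2 + 12x + 18 (mod f). Check: (9x^3 + 6x^2 + 19x + 6)·(14x^3 + 15x^2 + 12x + 18) = 11x^6 + 12x^5 + 4x^4 + 5x^3 + 12x^2 + 16 ≡ 1 (mod x^4 + 5x^3 + 12x^2 + 12x + 20).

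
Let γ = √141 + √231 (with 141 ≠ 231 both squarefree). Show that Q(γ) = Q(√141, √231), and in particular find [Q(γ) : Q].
[Q(γ) : Q] = 4 (equivalently, Q(γ) = Q(√141, √231))

Obviously Q(γ) ⊆ Q(√141, √231), and [Q(√141, √231):Q] = 4 (since 141, 231 are distinct squarefree integers > 1 with 32571 not a perfect square). To show equality we compute the minimal polynomial of γ. From γ = √141 + √231: γ^2 = 141 + 2√(32571) + 231 = 372 + 2√(32571), so γ^2 - 372 = 2√(32571); squaring, (γ^2 - 372)^2 = 4·32571, i.e. γ^4 - 744γ^2 + 138384 - 130284 = 0, i.e. γ^4 - 744γ^2 + 8100 = 0. So γ is a root of x^4 - 744x^2 + 8100. This polynomial is irreducible over Q: it has no rational root (each ±√141 ± √231 is irrational), and any factorization into two quadratics over Q would force √(32571) ∈ Q (pairing opposite roots) or √141, √231 ∈ Q (other pairings), all impossible. Hence [Q(γ):Q] = 4 = [Q(√141, √231):Q], so Q(γ) = Q(√141, √231).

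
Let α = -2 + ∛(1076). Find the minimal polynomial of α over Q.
m_α(x) = x^3 + 6x^2 + 12x - 1068

Set β = α + 2 = ∛(1076), so β^3 = 1076. Then (α + 2)^3 - 1076 = 0, i.e. α is a root of g(x) = (x + 2)^3 - 1076 = x^3 + 6x^2 + 12x - 1068. Since g(x) = h(x + 2) where h(x) = x^3 - 1076, and h is irreducible over Q (because 1076 is not a perfect cube, so h has no rational root, and a monic cubic with no rational root is irreducible), g is also irreducible (irreducibility is preserved under the substitution x → x + 2). Hence m_α(x) = x^3 + 6x^2 + 12x - 1068.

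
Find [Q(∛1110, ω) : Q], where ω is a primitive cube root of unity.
[Q(∛1110, ω) : Q] = 6

[Q(∛1110):Q] = 3 (min poly x^3 - 1110, irreducible since 1110 is not a perfect cube). [Q(ω):Q] = 2 (min poly x^2 + x + 1). Since Q(∛1110) ⊂ R and ω ∉ R, we have ω ∉ Q(∛1110), so x^2 + x + 1 remains irreducible over Q(∛1110) and [Q(∛1110, ω) : Q(∛1110)] = 2. By the tower law, [Q(∛1110, ω) : Q] = 3 · 2 = 6. (In fact Q(∛1110, ω) is the splitting field of x^3 - 1110 over Q.)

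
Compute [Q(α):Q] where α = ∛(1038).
[Q(α):Q] = 3

The minimal polynomial of α is x^3 - 1038, irreducible over Q since 1038 is not a perfect cube (so x^3 - 1038 has no rational root). Hence [Q(α):Q] = deg(m_α) = 3.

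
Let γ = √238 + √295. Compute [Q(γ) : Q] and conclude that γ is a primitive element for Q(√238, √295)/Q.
[Q(γ) : Q] = 4 (equivalently, Q(γ) = Q(√238, √295))

Obviously Q(γ) ⊆ Q(√238, √295), and [Q(√238, √295):Q] = 4 (since 238, 295 are distinct squarefree integers > 1 with 70210 not a perfect square). To show equality we compute the minimal polynomial of γ. From γ = √238 + √295: γ^2 = 238 + 2√(70210) + 295 = 533 + 2√(70210), so γ^2 - 533 = 2√(70210); squaring, (γ^2 - 533)^2 = 4·70210, i.e. γ^4 - 1066γ^2 + 284089 - 280840 = 0, i.e. γ^4 - 1066γ^2 + 3249 = 0. So γ is a root of x^4 - 1066x^2 + 3249. This polynomial is irreducible over Q: it has no rational root (each ±√238 ± √295 is irrational), and any factorization into two quadratics over Q would force √(70210) ∈ Q (pairing opposite roots) or √238, √295 ∈ Q (other pairings), all impossible. Hence [Q(γ):Q] = 4 = [Q(√238, √295):Q], so Q(γ) = Q(√238, √295).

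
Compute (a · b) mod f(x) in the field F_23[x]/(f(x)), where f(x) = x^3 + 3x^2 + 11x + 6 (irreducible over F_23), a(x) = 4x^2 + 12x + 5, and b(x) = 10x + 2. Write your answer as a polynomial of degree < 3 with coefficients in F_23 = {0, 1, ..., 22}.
a · b ≡ 8x^2 + 2x (mod f(x))

Multiply in F_23[x]: a(x)·b(x) = (4x^2 + 12x + 5)·(10x + 2) = 17x^3 + 13x^2 + 5x + 10. This has degree ≥ 3, so divide by f(x) over F_23: 17x^3 + 13x^2 + 5x + 10 = (17)·(x^3 + 3x^2 + 11x + 6) + (8x^2 + 2x). Hence a·b ≡ 8x^2 + 2x (mod f). (F_23[x]/(f) is a field with 23^3 = 12167 elements since f is irreducible of degree 3.)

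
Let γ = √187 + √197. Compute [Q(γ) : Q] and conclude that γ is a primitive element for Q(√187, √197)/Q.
[Q(γ) : Q] = 4 (equivalently, Q(γ) = Q(√187, √197))

Obviously Q(γ) ⊆ Q(√187, √197), and [Q(√187, √197):Q] = 4 (since 187, 197 are distinct squarefree integers > 1 with 36839 not a perfect square). To show equality we compute the minimal polynomial of γ. From γ = √187 + √197: γ^2 = 187 + 2√(36839) + 197 = 384 + 2√(36839), so γ^2 - 384 = 2√(36839); squaring, (γ^2 - 384)^2 = 4·36839, i.e. γ^4 - 768γ^2 + 147456 - 147356 = 0, i.e. γ^4 - 768γ^2 + 100 = 0. So γ is a root of x^4 - 768x^2 + 100. This polynomial is irreducible over Q: it has no rational root (each ±√187 ± √197 is irrational), and any factorization into two quadratics over Q would force √(36839) ∈ Q (pairing opposite roots) or √187, √197 ∈ Q (other pairings), all impossible. Hence [Q(γ):Q] = 4 = [Q(√187, √197):Q], so Q(γ) = Q(√187, √197).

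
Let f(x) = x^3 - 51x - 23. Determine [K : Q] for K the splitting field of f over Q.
[K : Q] = 6

By the rational root test, any rational root of the monic integer polynomial f(x) = x^3 - 51x - 23 must be an integer dividing the constant term -23, i.e. one of ±{1, 23}. Evaluating: f(1) = -73, f(-1) = 27, f(23) = 10971, f(-23) = -11017; none is 0, so f has no rational root and is therefore irreducible over Q (a cubic with no linear factor over a field is irreducible). For an irreducible cubic, the Galois group is A_3 or S_3 according as the discriminant disc(f) = -4a^3 - 27b^2 = -4·(-51)^3 - 27·(-23)^2 = 516321 is or is not a square in Q. Here disc(f) = 516321 is not a perfect square in Q, so the Galois group of f over Q is not contained in A_3 and must be all of S_3. The splitting field has degree |S_3| = 6 over Q, so [K : Q] = 6.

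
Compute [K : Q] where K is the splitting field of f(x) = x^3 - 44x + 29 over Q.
[K : Q] = 6

By the rational root test, any rational root of the monic integer polynomial f(x) = x^3 - 44x + 29 must be an integer dividing the constant term 29, i.e. one of ±{1, 29}. Evaluating: f(1) = -14, f(-1) = 72, f(29) = 23142, f(-29) = -23084; none is 0, so f has no rational root and is therefore irreducible over Q (a cubic with no linear factor over a field is irreducible). For an irreducible cubic, the Galois group is A_3 or S_3 according as the discriminant disc(f) = -4a^3 - 27b^2 = -4·(-44)^3 - 27·(29)^2 = 318029 is or is not a square in Q. Here disc(f) = 318029 is not a perfect square in Q, so the Galois group of f over Q is not contained in A_3 and must be all of S_3. The splitting field has degree |S_3| = 6 over Q, so [K : Q] = 6.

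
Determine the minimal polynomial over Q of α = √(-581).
m_α(x) = x^2 + 581

α satisfies α^2 + 581 = 0, so x^2 + 581 annihilates α. Since d = -581 is squarefree and ≠ 1, it is not a perfect square in Q, so x^2 + 581 has no rational root and is therefore irreducible over Q (a degree-2 polynomial over a field is irreducible iff it has no root). Hence m_α(x) = x^2 + 581.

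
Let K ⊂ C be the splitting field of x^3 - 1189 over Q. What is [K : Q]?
[K : Q] = 6

The roots of x^3 - 1189 are ∛1189, ω∛1189, ω^2∛1189 where ω = e^(2πi/3) is a primitive cube root of unity, so K = Q(∛1189, ω). Now [Q(∛1189):Q] = 3 (since 1189 is not a perfect cube, x^3 - 1189 is irreducible) and [Q(ω):Q] = 2. Both 2 and 3 divide [K:Q], and [K:Q] ≤ 3·2 = 6, so [K:Q] = 6. (Equivalently: Q(∛1189) ⊂ R but ω ∉ R, so [K : Q(∛1189)] = 2.)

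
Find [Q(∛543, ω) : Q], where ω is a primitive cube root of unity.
[Q(∛543, ω) : Q] = 6

[Q(∛543):Q] = 3 (min poly x^3 - 543, irreducible since 543 is not a perfect cube). [Q(ω):Q] = 2 (min poly x^2 + x + 1). Since Q(∛543) ⊂ R and ω ∉ R, we have ω ∉ Q(∛543), so x^2 + x + 1 remains irreducible over Q(∛543) and [Q(∛543, ω) : Q(∛543)] = 2. By the tower law, [Q(∛543, ω) : Q] = 3 · 2 = 6. (In fact Q(∛543, ω) is the splitting field of x^3 - 543 over Q.)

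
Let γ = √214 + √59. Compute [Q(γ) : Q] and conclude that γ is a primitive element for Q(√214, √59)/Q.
[Q(γ) : Q] = 4 (equivalently, Q(γ) = Q(√214, √59))

Obviously Q(γ) ⊆ Q(√214, √59), and [Q(√214, √59):Q] = 4 (since 214, 59 are distinct squarefree integers > 1 with 12626 not a perfect square). To show equality we compute the minimal polynomial of γ. From γ = √214 + √59: γ^2 = 214 + 2√(12626) + 59 = 273 + 2√(12626), so γ^2 - 273 = 2√(12626); squaring, (γ^2 - 273)^2 = 4·12626, i.e. γ^4 - 546γ^2 + 74529 - 50504 = 0, i.e. γ^4 - 546γ^2 + 24025 = 0. So γ is a root of x^4 - 546x^2 + 24025. This polynomial is irreducible over Q: it has no rational root (each ±√214 ± √59 is irrational), and any factorization into two quadratics over Q would force √(12626) ∈ Q (pairing opposite roots) or √214, √59 ∈ Q (other pairings), all impossible. Hence [Q(γ):Q] = 4 = [Q(√214, √59):Q], so Q(γ) = Q(√214, √59).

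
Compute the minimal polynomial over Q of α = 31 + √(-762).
m_α(x) = x^2 - 62x + 1723

From α - 31 = √(-762), squaring gives (α - 31)^2 = -762, i.e. α^2 - 62α + 961 = -762, so α^2 - 62α + 1723 = 0. The discriminant of x^2 - 62x + 1723 is (-62)^2 - 4·(1723) = 3844 - 6892 = -3048, and 4·(-762) is not a perfect square in Q since -762 is squarefree and ≠ 1. Hence x^2 - 62x + 1723 is irreducible over Q and is the minimal polynomial of α.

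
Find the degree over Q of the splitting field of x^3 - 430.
[K : Q] = 6

The roots of x^3 - 430 are ∛430, ω∛430, ω^2∛430 where ω = e^(2πi/3) is a primitive cube root of unity, so K = Q(∛430, ω). Now [Q(∛430):Q] = 3 (since 430 is not a perfect cube, x^3 - 430 is irreducible) and [Q(ω):Q] = 2. Both 2 and 3 divide [K:Q], and [K:Q] ≤ 3·2 = 6, so [K:Q] = 6. (Equivalently: Q(∛430) ⊂ R but ω ∉ R, so [K : Q(∛430)] = 2.)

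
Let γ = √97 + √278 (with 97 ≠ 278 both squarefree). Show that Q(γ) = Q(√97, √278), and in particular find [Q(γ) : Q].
[Q(γ) : Q] = 4 (equivalently, Q(γ) = Q(√97, √278))

Obviously Q(γ) ⊆ Q(√97, √278), and [Q(√97, √278):Q] = 4 (since 97, 278 are distinct squarefree integers > 1 with 26966 not a perfect square). To show equality we compute the minimal polynomial of γ. From γ = √97 + √278: γ^2 = 97 + 2√(26966) + 278 = 375 + 2√(26966), so γ^2 - 375 = 2√(26966); squaring, (γ^2 - 375)^2 = 4·26966, i.e. γ^4 - 750γ^2 + 140625 - 107864 = 0, i.e. γ^4 - 750γ^2 + 32761 = 0. So γ is a root of x^4 - 750x^2 + 32761. This polynomial is irreducible over Q: it has no rational root (each ±√97 ± √278 is irrational), and any factorization into two quadratics over Q would force √(26966) ∈ Q (pairing opposite roots) or √97, √278 ∈ Q (other pairings), all impossible. Hence [Q(γ):Q] = 4 = [Q(√97, √278):Q], so Q(γ) = Q(√97, √278).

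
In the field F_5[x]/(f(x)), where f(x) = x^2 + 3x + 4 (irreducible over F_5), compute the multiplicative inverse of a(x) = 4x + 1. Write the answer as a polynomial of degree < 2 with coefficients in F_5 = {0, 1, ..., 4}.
a(x)^(-1) ≡ 2x + 3 (mod f(x))

Since f is irreducible over F_5, F_5[x]/(f) is a field and a(x) ≠ 0 has an inverse. Apply the extended Euclidean algorithm to f(x) and a(x) in F_5[x]: f(x) = (4x + 1)·a(x) + (3). The last nonzero remainder is the constant 3 = gcd(f, a) in F_5. Back-substituting through the division chain expresses 3 = s(x)·a(x) + t(x)·f(x) with s(x) ≡ x + 4 (mod f), so (x + 4)·a(x) ≡ 3 (mod f). Multiplying by 3^(-1) ≡ 2 in F_5 gives a(x)^(-1) ≡ 2·(x + 4) ≡ 2x + 3 (mod f). Check: (4x + 1)·(2x + 3) = 3x^2 + 4x + 3 ≡ 1 (mod x^2 + 3x + 4).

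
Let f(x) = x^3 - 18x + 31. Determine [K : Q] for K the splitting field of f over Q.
[K : Q] = 6

By the rational root test, any rational root of the monic integer polynomial f(x) = x^3 - 18x + 31 must be an integer dividing the constant term 31, i.e. one of ±{1, 31}. Evaluating: f(1) = 14, f(-1) = 48, f(31) = 29264, f(-31) = -29202; none is 0, so f has no rational root and is therefore irreducible over Q (a cubic with no linear factor over a field is irreducible). For an irreducible cubic, the Galois group is A_3 or S_3 according as the discriminant disc(f) = -4a^3 - 27b^2 = -4·(-18)^3 - 27·(31)^2 = -2619 is or is not a square in Q. Here disc(f) = -2619 is not a perfect square in Q, so the Galois group of f over Q is not contained in A_3 and must be all of S_3. The splitting field has degree |S_3| = 6 over Q, so [K : Q] = 6.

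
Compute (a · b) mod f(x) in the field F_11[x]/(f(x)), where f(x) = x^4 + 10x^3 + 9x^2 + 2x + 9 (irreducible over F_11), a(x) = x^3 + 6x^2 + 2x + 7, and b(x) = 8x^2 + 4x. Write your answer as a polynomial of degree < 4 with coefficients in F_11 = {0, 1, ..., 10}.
a · b ≡ 6x^3 + 3x^2 + x + 10 (mod f(x))

Multiply in F_11[x]: a(x)·b(x) = (x^3 + 6x^2 + 2x + 7)·(8x^2 + 4x) = 8x^5 + 8x^4 + 7x^3 + 9x^2 + 6x. This has degree ≥ 4, so divide by f(x) over F_11: 8x^5 + 8x^4 + 7x^3 + 9x^2 + 6x = (8x + 5)·(x^4 + 10x^3 + 9x^2 + 2x + 9) + (6x^3 + 3x^2 + x + 10). Hence a·b ≡ 6x^3 + 3x^2 + x + 10 (mod f). (F_11[x]/(f) is a field with 11^4 = 14641 elements since f is irreducible of degree 4.)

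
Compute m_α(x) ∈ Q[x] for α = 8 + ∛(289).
m_α(x) = x^3 - 24x^2 + 192x - 801

Set β = α - 8 = ∛(289), so β^3 = 289. Then (α - 8)^3 - 289 = 0, i.e. α is a root of g(x) = (x - 8)^3 - 289 = x^3 - 24x^2 + 192x - 801. Since g(x) = h(x - 8) where h(x) = x^3 - 289, and h is irreducible over Q (because 289 is not a perfect cube, so h has no rational root, and a monic cubic with no rational root is irreducible), g is also irreducible (irreducibility is preserved under the substitution x → x - 8). Hence m_α(x) = x^3 - 24x^2 + 192x - 801.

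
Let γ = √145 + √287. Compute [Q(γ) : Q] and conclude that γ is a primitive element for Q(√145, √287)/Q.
[Q(γ) : Q] = 4 (equivalently, Q(γ) = Q(√145, √287))

Obviously Q(γ) ⊆ Q(√145, √287), and [Q(√145, √287):Q] = 4 (since 145, 287 are distinct squarefree integers > 1 with 41615 not a perfect square). To show equality we compute the minimal polynomial of γ. From γ = √145 + √287: γ^2 = 145 + 2√(41615) + 287 = 432 + 2√(41615), so γ^2 - 432 = 2√(41615); squaring, (γ^2 - 432)^2 = 4·41615, i.e. γ^4 - 864γ^2 + 186624 - 166460 = 0, i.e. γ^4 - 864γ^2 + 20164 = 0. So γ is a root of x^4 - 864x^2 + 20164. This polynomial is irreducible over Q: it has no rational root (each ±√145 ± √287 is irrational), and any factorization into two quadratics over Q would force √(41615) ∈ Q (pairing opposite roots) or √145, √287 ∈ Q (other pairings), all impossible. Hence [Q(γ):Q] = 4 = [Q(√145, √287):Q], so Q(γ) = Q(√145, √287).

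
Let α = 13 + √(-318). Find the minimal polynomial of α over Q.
m_α(x) = x^2 - 26x + 487

From α - 13 = √(-318), squaring gives (α - 13)^2 = -318, i.e. α^2 - 26α + 169 = -318, so α^2 - 26α + 487 = 0. The discriminant of x^2 - 26x + 487 is (-26)^2 - 4·(487) = 676 - 1948 = -1272, and 4·(-318) is not a perfect square in Q since -318 is squarefree and ≠ 1. Hence x^2 - 26x + 487 is irreducible over Q and is the minimal polynomial of α.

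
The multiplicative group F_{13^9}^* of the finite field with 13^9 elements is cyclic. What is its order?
|F_{13^9}^*| = 10604499372

F_{13^9} has 13^9 = 10604499373 elements; its multiplicative group consists of all nonzero elements, so |F_{13^9}^*| = 10604499373 - 1 = 10604499372. (It is cyclic since any finite subgroup of the multiplicative group of a field is cyclic.)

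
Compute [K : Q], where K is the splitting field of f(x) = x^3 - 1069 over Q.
[K : Q] = 6

The roots of x^3 - 1069 are ∛1069, ω∛1069, ω^2∛1069 where ω = e^(2πi/3) is a primitive cube root of unity, so K = Q(∛1069, ω). Now [Q(∛1069):Q] = 3 (since 1069 is not a perfect cube, x^3 - 1069 is irreducible) and [Q(ω):Q] = 2. Both 2 and 3 divide [K:Q], and [K:Q] ≤ 3·2 = 6, so [K:Q] = 6. (Equivalently: Q(∛1069) ⊂ R but ω ∉ R, so [K : Q(∛1069)] = 2.)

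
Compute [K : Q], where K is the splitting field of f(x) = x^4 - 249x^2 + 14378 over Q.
[K : Q] = 4

Solving the quadratic in x^2: x^2 = (249 ± √(249^2 - 4·14378))/2 = (249 ± √4489)/2 = (249 ± 67)/2, giving x^2 = 91 or x^2 = 158. So f(x) = (x^2 - 91)(x^2 - 158) and the roots of f are ±√91, ±√158. Hence the splitting field is K = Q(√91, √158). Since 91 and 158 are distinct squarefree integers > 1, their product 14378 is not a perfect square, so √158 ∉ Q(√91). By the tower law [K:Q] = [Q(√91,√158):Q(√91)] · [Q(√91):Q] = 2 · 2 = 4.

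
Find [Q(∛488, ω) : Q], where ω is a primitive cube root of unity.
[Q(∛488, ω) : Q] = 6

[Q(∛488):Q] = 3 (min poly x^3 - 488, irreducible since 488 is not a perfect cube). [Q(ω):Q] = 2 (min poly x^2 + x + 1). Since Q(∛488) ⊂ R and ω ∉ R, we have ω ∉ Q(∛488), so x^2 + x + 1 remains irreducible over Q(∛488) and [Q(∛488, ω) : Q(∛488)] = 2. By the tower law, [Q(∛488, ω) : Q] = 3 · 2 = 6. (In fact Q(∛488, ω) is the splitting field of x^3 - 488 over Q.)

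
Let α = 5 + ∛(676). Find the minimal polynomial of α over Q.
m_α(x) = x^3 - 15x^2 + 75x - 801

Set β = α - 5 = ∛(676), so β^3 = 676. Then (α - 5)^3 - 676 = 0, i.e. α is a root of g(x) = (x - 5)^3 - 676 = x^3 - 15x^2 + 75x - 801. Since g(x) = h(x - 5) where h(x) = x^3 - 676, and h is irreducible over Q (because 676 is not a perfect cube, so h has no rational root, and a monic cubic with no rational root is irreducible), g is also irreducible (irreducibility is preserved under the substitution x → x - 5). Hence m_α(x) = x^3 - 15x^2 + 75x - 801.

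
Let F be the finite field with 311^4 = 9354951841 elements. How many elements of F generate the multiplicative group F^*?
There are φ(9354951840) = 2205941760 primitive elements

F_q^* is cyclic of order q - 1 = 9354951840. A cyclic group of order m has exactly φ(m) generators. Here m = 9354951840 = 2^5 · 3 · 5 · 13 · 31 · 137 · 353, so the number of primitive elements is φ(9354951840) = 2205941760.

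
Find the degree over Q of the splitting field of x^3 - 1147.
[K : Q] = 6

The roots of x^3 - 1147 are ∛1147, ω∛1147, ω^2∛1147 where ω = e^(2πi/3) is a primitive cube root of unity, so K = Q(∛1147, ω). Now [Q(∛1147):Q] = 3 (since 1147 is not a perfect cube, x^3 - 1147 is irreducible) and [Q(ω):Q] = 2. Both 2 and 3 divide [K:Q], and [K:Q] ≤ 3·2 = 6, so [K:Q] = 6. (Equivalently: Q(∛1147) ⊂ R but ω ∉ R, so [K : Q(∛1147)] = 2.)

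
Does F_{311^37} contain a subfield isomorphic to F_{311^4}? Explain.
No: F_{311^4} is not a subfield of F_{311^37}

F_{p^m} embeds in F_{p^n} iff m | n. Here 4 ∤ 37 (since 37 = 9·4 + 1 with remainder 1 ≠ 0), so F_{311^4} is not a subfield of F_{311^37}. Equivalently: if it were, the tower law would give 4 = [F_{311^4}:F_311] dividing [F_{311^37}:F_311] = 37, contradiction.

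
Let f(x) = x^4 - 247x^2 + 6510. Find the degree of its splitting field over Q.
[K : Q] = 4

Solving the quadratic in x^2: x^2 = (247 ± √(247^2 - 4·6510))/2 = (247 ± √34969)/2 = (247 ± 187)/2, giving x^2 = 30 or x^2 = 217. So f(x) = (x^2 - 30)(x^2 - 217) and the roots of f are ±√30, ±√217. Hence the splitting field is K = Q(√30, √217). Since 30 and 217 are distinct squarefree integers > 1, their product 6510 is not a perfect square, so √217 ∉ Q(√30). By the tower law [K:Q] = [Q(√30,√217):Q(√30)] · [Q(√30):Q] = 2 · 2 = 4.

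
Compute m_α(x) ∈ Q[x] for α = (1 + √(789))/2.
m_α(x) = x^2 - x - 197

From 2α - 1 = √(789), squaring gives (2α - 1)^2 = 789, i.e. 4α^2 - 4α + 1 = 789, so α^2 - α + (1 - 789)/4 = 0. Since 789 ≡ 1 (mod 4), (1 - 789)/4 = -197 ∈ Z. The polynomial x^2 - x - 197 has discriminant 1 - 4·(-197) = 789, which is not a perfect square in Q (d = 789 is squarefree and ≠ 1), so x^2 - x - 197 is irreducible over Q. It is the minimal polynomial of α.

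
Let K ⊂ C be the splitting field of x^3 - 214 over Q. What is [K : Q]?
[K : Q] = 6

The roots of x^3 - 214 are ∛214, ω∛214, ω^2∛214 where ω = e^(2πi/3) is a primitive cube root of unity, so K = Q(∛214, ω). Now [Q(∛214):Q] = 3 (since 214 is not a perfect cube, x^3 - 214 is irreducible) and [Q(ω):Q] = 2. Both 2 and 3 divide [K:Q], and [K:Q] ≤ 3·2 = 6, so [K:Q] = 6. (Equivalently: Q(∛214) ⊂ R but ω ∉ R, so [K : Q(∛214)] = 2.)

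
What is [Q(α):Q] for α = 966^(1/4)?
[Q(α):Q] = 4

α is a root of x^4 - 966. By Eisenstein's criterion at the prime p = 2 (which divides the constant term 966 but p^2 = 4 does not, since 966 is squarefree), x^4 - 966 is irreducible over Q. Hence [Q(α):Q] = 4.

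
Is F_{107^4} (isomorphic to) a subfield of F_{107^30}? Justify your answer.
No: F_{107^4} is not a subfield of F_{107^30}

F_{p^m} embeds in F_{p^n} iff m | n. Here 4 ∤ 30 (since 30 = 7·4 + 2 with remainder 2 ≠ 0), so F_{107^4} is not a subfield of F_{107^30}. Equivalently: if it were, the tower law would give 4 = [F_{107^4}:F_107] dividing [F_{107^30}:F_107] = 30, contradiction.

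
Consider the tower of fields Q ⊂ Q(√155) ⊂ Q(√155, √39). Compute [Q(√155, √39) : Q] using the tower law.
[Q(√155, √39) : Q] = 4

[Q(√155):Q] = 2 (min poly x^2 - 155, irreducible since 155 is squarefree > 1). For the top step, suppose √39 ∈ Q(√155), say √39 = c + d√155 with c, d ∈ Q. Squaring: 39 = c^2 + 155d^2 + 2cd√155. Since √155 ∉ Q this forces 2cd = 0. If d = 0 then √39 = c ∈ Q, contradicting 39 squarefree > 1. If c = 0 then 39 = 155d^2, so 155·39 = (155d)^2 is a perfect square in Q — but 155·39 = 6045 is not a perfect square (since 155 and 39 are distinct squarefree integers). Contradiction. Hence √39 ∉ Q(√155), so x^2 - 39 stays irreducible over Q(√155) and [Q(√155, √39) : Q(√155)] = 2. By the tower law, [Q(√155, √39) : Q] = 2 · 2 = 4.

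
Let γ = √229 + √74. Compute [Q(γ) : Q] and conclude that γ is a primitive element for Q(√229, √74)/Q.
[Q(γ) : Q] = 4 (equivalently, Q(γ) = Q(√229, √74))

Obviously Q(γ) ⊆ Q(√229, √74), and [Q(√229, √74):Q] = 4 (since 229, 74 are distinct squarefree integers > 1 with 16946 not a perfect square). To show equality we compute the minimal polynomial of γ. From γ = √229 + √74: γ^2 = 229 + 2√(16946) + 74 = 303 + 2√(16946), so γ^2 - 303 = 2√(16946); squaring, (γ^2 - 303)^2 = 4·16946, i.e. γ^4 - 606γ^2 + 91809 - 67784 = 0, i.e. γ^4 - 606γ^2 + 24025 = 0. So γ is a root of x^4 - 606x^2 + 24025. This polynomial is irreducible over Q: it has no rational root (each ±√229 ± √74 is irrational), and any factorization into two quadratics over Q would force √(16946) ∈ Q (pairing opposite roots) or √229, √74 ∈ Q (other pairings), all impossible. Hence [Q(γ):Q] = 4 = [Q(√229, √74):Q], so Q(γ) = Q(√229, √74).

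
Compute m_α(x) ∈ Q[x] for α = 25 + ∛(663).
m_α(x) = x^3 - 75x^2 + 1875x - 16288

Set β = α - 25 = ∛(663), so β^3 = 663. Then (α - 25)^3 - 663 = 0, i.e. α is a root of g(x) = (x - 25)^3 - 663 = x^3 - 75x^2 + 1875x - 16288. Since g(x) = h(x - 25) where h(x) = x^3 - 663, and h is irreducible over Q (because 663 is not a perfect cube, so h has no rational root, and a monic cubic with no rational root is irreducible), g is also irreducible (irreducibility is preserved under the substitution x → x - 25). Hence m_α(x) = x^3 - 75x^2 + 1875x - 16288.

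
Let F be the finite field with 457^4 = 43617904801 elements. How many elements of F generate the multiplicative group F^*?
There are φ(43617904800) = 10968514560 primitive elements

F_q^* is cyclic of order q - 1 = 43617904800. A cyclic group of order m has exactly φ(m) generators. Here m = 43617904800 = 2^5 · 3 · 5^2 · 19 · 229 · 4177, so the number of primitive elements is φ(43617904800) = 10968514560.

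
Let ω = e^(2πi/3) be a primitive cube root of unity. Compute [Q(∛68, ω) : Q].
[Q(∛68, ω) : Q] = 6

[Q(∛68):Q] = 3 (min poly x^3 - 68, irreducible since 68 is not a perfect cube). [Q(ω):Q] = 2 (min poly x^2 + x + 1). Since Q(∛68) ⊂ R and ω ∉ R, we have ω ∉ Q(∛68), so x^2 + x + 1 remains irreducible over Q(∛68) and [Q(∛68, ω) : Q(∛68)] = 2. By the tower law, [Q(∛68, ω) : Q] = 3 · 2 = 6. (In fact Q(∛68, ω) is the splitting field of x^3 - 68 over Q.)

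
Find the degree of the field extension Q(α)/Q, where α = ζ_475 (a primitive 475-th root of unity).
[Q(α):Q] = 360

The minimal polynomial of ζ_475 over Q is the 475-th cyclotomic polynomial Φ_475(x), which is irreducible over Q and has degree φ(475) = 360. Hence [Q(α):Q] = φ(475) = 360.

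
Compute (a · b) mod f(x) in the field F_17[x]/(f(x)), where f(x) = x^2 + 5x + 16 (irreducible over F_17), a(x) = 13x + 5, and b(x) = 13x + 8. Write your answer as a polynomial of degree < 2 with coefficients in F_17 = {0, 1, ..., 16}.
a · b ≡ 4x + 5 (mod f(x))

Multiply in F_17[x]: a(x)·b(x) = (13x + 5)·(13x + 8) = 16x^2 + 16x + 6. This has degree ≥ 2, so divide by f(x) over F_17: 16x^2 + 16x + 6 = (16)·(x^2 + 5x + 16) + (4x + 5). Hence a·b ≡ 4x + 5 (mod f). (F_17[x]/(f) is a field with 17^2 = 289 elements since f is irreducible of degree 2.)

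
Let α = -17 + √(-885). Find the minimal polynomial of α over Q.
m_α(x) = x^2 + 34x + 1174

From α + 17 = √(-885), squaring gives (α + 17)^2 = -885, i.e. α^2 + 34α + 289 = -885, so α^2 + 34α + 1174 = 0. The discriminant of x^2 + 34x + 1174 is (34)^2 - 4·(1174) = 1156 - 4696 = -3540, and 4·(-885) is not a perfect square in Q since -885 is squarefree and ≠ 1. Hence x^2 + 34x + 1174 is irreducible over Q and is the minimal polynomial of α.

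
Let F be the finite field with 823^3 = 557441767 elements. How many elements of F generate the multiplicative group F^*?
There are φ(557441766) = 154224000 primitive elements

F_q^* is cyclic of order q - 1 = 557441766. A cyclic group of order m has exactly φ(m) generators. Here m = 557441766 = 2 · 3^2 · 7 · 43 · 137 · 751, so the number of primitive elements is φ(557441766) = 154224000.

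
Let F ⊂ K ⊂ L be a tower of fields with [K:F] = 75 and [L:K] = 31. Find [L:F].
[L:F] = 2325

The tower law says that for any tower of field extensions F ⊂ K ⊂ L with finite degrees, [L:F] = [L:K] · [K:F]. Here this gives [L:F] = 31 · 75 = 2325.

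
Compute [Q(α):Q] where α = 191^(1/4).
[Q(α):Q] = 4

α is a root of x^4 - 191. By Eisenstein's criterion at the prime p = 191 (which divides the constant term 191 but p^2 = 36481 does not, since 191 is squarefree), x^4 - 191 is irreducible over Q. Hence [Q(α):Q] = 4.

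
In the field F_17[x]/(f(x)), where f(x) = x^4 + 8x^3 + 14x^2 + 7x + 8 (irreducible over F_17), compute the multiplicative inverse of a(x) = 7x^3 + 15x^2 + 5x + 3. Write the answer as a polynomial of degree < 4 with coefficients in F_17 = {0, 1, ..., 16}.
a(x)^(-1) ≡ 5x^3 + 8x^2 + 2x + 7 (mod f(x))

Since f is irreducible over F_17, F_17[x]/(f) is a field and a(x) ≠ 0 has an inverse. Apply the extended Euclidean algorithm to f(x) and a(x) in F_17[x]: f(x) = (5x + 5)·a(x) + (16x^2 + x + 10);  a(x) = (10x + 12)·(16x^2 + x + 10) + (12x + 2);  (16x^2 + x + 10) = (7x + 6)·(12x + 2) + (15). The last nonzero remainder is the constant 15 = gcd(f, a) in F_17. Back-substituting through the division chain expresses 15 = s(x)·a(x) + t(x)·f(x) with s(x) ≡ 7x^3 + x^2 + 13x + 3 (mod f), so (7x^3 + x^2 + 13x + 3)·a(x) ≡ 15 (mod f). Multiplying by 15^(-1) ≡ 8 in F_17 gives a(x)^(-1) ≡ 8·(7x^3 + x^2 + 13x + 3) ≡ 5x^3 + 8x^2 + 2x + 7 (mod f). Check: (7x^3 + 15x^2 + 5x + 3)·(5x^3 + 8x^2 + 2x + 7) = x^6 + 12x^5 + 6x^4 + 15x^3 + 3x^2 + 7x + 4 ≡ 1 (mod x^4 + 8x^3 + 14x^2 + 7x + 8).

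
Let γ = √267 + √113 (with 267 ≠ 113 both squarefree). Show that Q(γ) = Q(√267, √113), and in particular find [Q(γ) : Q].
[Q(γ) : Q] = 4 (equivalently, Q(γ) = Q(√267, √113))

Obviously Q(γ) ⊆ Q(√267, √113), and [Q(√267, √113):Q] = 4 (since 267, 113 are distinct squarefree integers > 1 with 30171 not a perfect square). To show equality we compute the minimal polynomial of γ. From γ = √267 + √113: γ^2 = 267 + 2√(30171) + 113 = 380 + 2√(30171), so γ^2 - 380 = 2√(30171); squaring, (γ^2 - 380)^2 = 4·30171, i.e. γ^4 - 760γ^2 + 144400 - 120684 = 0, i.e. γ^4 - 760γ^2 + 23716 = 0. So γ is a root of x^4 - 760x^2 + 23716. This polynomial is irreducible over Q: it has no rational root (each ±√267 ± √113 is irrational), and any factorization into two quadratics over Q would force √(30171) ∈ Q (pairing opposite roots) or √267, √113 ∈ Q (other pairings), all impossible. Hence [Q(γ):Q] = 4 = [Q(√267, √113):Q], so Q(γ) = Q(√267, √113).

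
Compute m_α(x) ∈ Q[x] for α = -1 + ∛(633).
m_α(x) = x^3 + 3x^2 + 3x - 632

Set β = α + 1 = ∛(633), so β^3 = 633. Then (α + 1)^3 - 633 = 0, i.e. α is a root of g(x) = (x + 1)^3 - 633 = x^3 + 3x^2 + 3x - 632. Since g(x) = h(x + 1) where h(x) = x^3 - 633, and h is irreducible over Q (because 633 is not a perfect cube, so h has no rational root, and a monic cubic with no rational root is irreducible), g is also irreducible (irreducibility is preserved under the substitution x → x + 1). Hence m_α(x) = x^3 + 3x^2 + 3x - 632.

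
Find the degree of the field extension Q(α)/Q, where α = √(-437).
[Q(α):Q] = 2

[Q(α):Q] equals the degree of the minimal polynomial of α. Here α^2 = -437 and x^2 + 437 is irreducible (d = -437 is squarefree, ≠ 1, hence not a square), so deg(m_α) = 2. Thus [Q(α):Q] = 2.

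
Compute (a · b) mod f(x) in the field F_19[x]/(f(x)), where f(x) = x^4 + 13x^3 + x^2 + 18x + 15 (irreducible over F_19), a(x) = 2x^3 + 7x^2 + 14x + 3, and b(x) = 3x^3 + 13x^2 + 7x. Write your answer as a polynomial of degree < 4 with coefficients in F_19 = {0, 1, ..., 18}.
a · b ≡ 7x^3 + 4x^2 + 4x + 10 (mod f(x))

Multiply in F_19[x]: a(x)·b(x) = (2x^3 + 7x^2 + 14x + 3)·(3x^3 + 13x^2 + 7x) = 6x^6 + 9x^5 + 14x^4 + 12x^3 + 4x^2 + 2x. This has degree ≥ 4, so divide by f(x) over F_19: 6x^6 + 9x^5 + 14x^4 + 12x^3 + 4x^2 + 2x = (6x^2 + 7x + 12)·(x^4 + 13x^3 + x^2 + 18x + 15) + (7x^3 + 4x^2 + 4x + 10). Hence a·b ≡ 7x^3 + 4x^2 + 4x + 10 (mod f). (F_19[x]/(f) is a field with 19^4 = 130321 elements since f is irreducible of degree 4.)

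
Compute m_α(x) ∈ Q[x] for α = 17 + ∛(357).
m_α(x) = x^3 - 51x^2 + 867x - 5270

Set β = α - 17 = ∛(357), so β^3 = 357. Then (α - 17)^3 - 357 = 0, i.e. α is a root of g(x) = (x - 17)^3 - 357 = x^3 - 51x^2 + 867x - 5270. Since g(x) = h(x - 17) where h(x) = x^3 - 357, and h is irreducible over Q (because 357 is not a perfect cube, so h has no rational root, and a monic cubic with no rational root is irreducible), g is also irreducible (irreducibility is preserved under the substitution x → x - 17). Hence m_α(x) = x^3 - 51x^2 + 867x - 5270.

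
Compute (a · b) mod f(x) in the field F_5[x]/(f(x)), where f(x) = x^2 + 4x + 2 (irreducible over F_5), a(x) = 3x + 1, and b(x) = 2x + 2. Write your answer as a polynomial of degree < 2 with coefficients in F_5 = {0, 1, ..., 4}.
a · b ≡ 4x (mod f(x))

Multiply in F_5[x]: a(x)·b(x) = (3x + 1)·(2x + 2) = x^2 + 3x + 2. This has degree ≥ 2, so divide by f(x) over F_5: x^2 + 3x + 2 = (1)·(x^2 + 4x + 2) + (4x). Hence a·b ≡ 4x (mod f). (F_5[x]/(f) is a field with 5^2 = 25 elements since f is irreducible of degree 2.)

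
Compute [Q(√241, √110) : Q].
[Q(√241, √110) : Q] = 4

[Q(√241):Q] = 2 (min poly x^2 - 241, irreducible since 241 is squarefree > 1). For the top step, suppose √110 ∈ Q(√241), say √110 = c + d√241 with c, d ∈ Q. Squaring: 110 = c^2 + 241d^2 + 2cd√241. Since √241 ∉ Q this forces 2cd = 0. If d = 0 then √110 = c ∈ Q, contradicting 110 squarefree > 1. If c = 0 then 110 = 241d^2, so 241·110 = (241d)^2 is a perfect square in Q — but 241·110 = 26510 is not a perfect square (since 241 and 110 are distinct squarefree integers). Contradiction. Hence √110 ∉ Q(√241), so x^2 - 110 stays irreducible over Q(√241) and [Q(√241, √110) : Q(√241)] = 2. By the tower law, [Q(√241, √110) : Q] = 2 · 2 = 4.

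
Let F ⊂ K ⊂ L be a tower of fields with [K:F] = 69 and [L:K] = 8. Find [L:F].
[L:F] = 552

The tower law says that for any tower of field extensions F ⊂ K ⊂ L with finite degrees, [L:F] = [L:K] · [K:F]. Here this gives [L:F] = 8 · 69 = 552.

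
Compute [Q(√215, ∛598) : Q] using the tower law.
[Q(√215, ∛598) : Q] = 6

Let L = Q(√215, ∛598). Since Q(√215) ⊂ L and [Q(√215):Q] = 2, the tower law gives 2 | [L:Q]. Likewise Q(∛598) ⊂ L with [Q(∛598):Q] = 3 (because 598 is not a perfect cube), so 3 | [L:Q]. As gcd(2,3) = 1, [L:Q] is divisible by 6. Conversely L is generated over Q by √215 and ∛598, so [L:Q] ≤ 2·3 = 6. Therefore [Q(√215, ∛598) : Q] = 6.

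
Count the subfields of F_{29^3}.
F_{29^3} has 2 subfields

The subfields of F_{p^n} are exactly the fields F_{p^d} for d | n (each is the fixed field of the unique index-d subgroup of Gal(F_{p^n}/F_p) ≅ Z/nZ). The divisors of n = 3 are {1, 3}, giving 2 subfields: F_{29^1}, F_{29^3}.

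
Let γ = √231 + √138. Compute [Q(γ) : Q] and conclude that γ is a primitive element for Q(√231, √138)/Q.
[Q(γ) : Q] = 4 (equivalently, Q(γ) = Q(√231, √138))

Obviously Q(γ) ⊆ Q(√231, √138), and [Q(√231, √138):Q] = 4 (since 231, 138 are distinct squarefree integers > 1 with 31878 not a perfect square). To show equality we compute the minimal polynomial of γ. From γ = √231 + √138: γ^2 = 231 + 2√(31878) + 138 = 369 + 2√(31878), so γ^2 - 369 = 2√(31878); squaring, (γ^2 - 369)^2 = 4·31878, i.e. γ^4 - 738γ^2 + 136161 - 127512 = 0, i.e. γ^4 - 738γ^2 + 8649 = 0. So γ is a root of x^4 - 738x^2 + 8649. This polynomial is irreducible over Q: it has no rational root (each ±√231 ± √138 is irrational), and any factorization into two quadratics over Q would force √(31878) ∈ Q (pairing opposite roots) or √231, √138 ∈ Q (other pairings), all impossible. Hence [Q(γ):Q] = 4 = [Q(√231, √138):Q], so Q(γ) = Q(√231, √138).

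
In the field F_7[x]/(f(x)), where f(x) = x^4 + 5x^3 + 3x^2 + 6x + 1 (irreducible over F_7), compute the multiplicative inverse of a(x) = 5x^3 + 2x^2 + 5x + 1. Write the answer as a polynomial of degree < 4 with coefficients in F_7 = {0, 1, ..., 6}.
a(x)^(-1) ≡ 6x^3 + 5x^2 + 4x + 4 (mod f(x))

Since f is irreducible over F_7, F_7[x]/(f) is a field and a(x) ≠ 0 has an inverse. Apply the extended Euclidean algorithm to f(x) and a(x) in F_7[x]: f(x) = (3x + 4)·a(x) + (x^2 + 4x + 4);  a(x) = (5x + 3)·(x^2 + 4x + 4) + (x + 3);  (x^2 + 4x + 4) = (x + 1)·(x + 3) + (1). The last nonzero remainder is the constant 1 = gcd(f, a) in F_7. Back-substituting through the division chain expresses 1 = s(x)·a(x) + t(x)·f(x) with s(x) ≡ 6x^3 + 5x^2 + 4x + 4 (mod f), so a(x)^(-1) ≡ s(x) = 6x^3 + 5x^2 + 4x + 4 (mod f). Check: (5x^3 + 2x^2 + 5x + 1)·(6x^3 + 5x^2 + 4x + 4) = 2x^6 + 2x^5 + 4x^4 + 3x^3 + 5x^2 + 3x + 4 ≡ 1 (mod x^4 + 5x^3 + 3x^2 + 6x + 1).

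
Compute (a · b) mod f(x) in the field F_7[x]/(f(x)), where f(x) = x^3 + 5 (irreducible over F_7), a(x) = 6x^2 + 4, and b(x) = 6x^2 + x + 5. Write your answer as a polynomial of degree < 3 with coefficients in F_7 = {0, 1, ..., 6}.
a · b ≡ 5x^2 + 6x + 4 (mod f(x))

Multiply in F_7[x]: a(x)·b(x) = (6x^2 + 4)·(6x^2 + x + 5) = x^4 + 6x^3 + 5x^2 + 4x + 6. This has degree ≥ 3, so divide by f(x) over F_7: x^4 + 6x^3 + 5x^2 + 4x + 6 = (x + 6)·(x^3 + 5) + (5x^2 + 6x + 4). Hence a·b ≡ 5x^2 + 6x + 4 (mod f). (F_7[x]/(f) is a field with 7^3 = 343 elements since f is irreducible of degree 3.)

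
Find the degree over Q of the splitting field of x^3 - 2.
[K : Q] = 6

The roots of x^3 - 2 are ∛2, ω∛2, ω^2∛2 where ω = e^(2πi/3) is a primitive cube root of unity, so K = Q(∛2, ω). Now [Q(∛2):Q] = 3 (since 2 is not a perfect cube, x^3 - 2 is irreducible) and [Q(ω):Q] = 2. Both 2 and 3 divide [K:Q], and [K:Q] ≤ 3·2 = 6, so [K:Q] = 6. (Equivalently: Q(∛2) ⊂ R but ω ∉ R, so [K : Q(∛2)] = 2.)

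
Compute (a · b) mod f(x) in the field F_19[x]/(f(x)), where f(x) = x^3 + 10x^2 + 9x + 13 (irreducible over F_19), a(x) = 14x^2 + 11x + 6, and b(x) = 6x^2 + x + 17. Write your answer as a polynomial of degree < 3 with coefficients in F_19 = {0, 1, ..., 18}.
a · b ≡ 4x^2 + 13x + 7 (mod f(x))

Multiply in F_19[x]: a(x)·b(x) = (14x^2 + 11x + 6)·(6x^2 + x + 17) = 8x^4 + 4x^3 + 3x + 7. This has degree ≥ 3, so divide by f(x) over F_19: 8x^4 + 4x^3 + 3x + 7 = (8x)·(x^3 + 10x^2 + 9x + 13) + (4x^2 + 13x + 7). Hence a·b ≡ 4x^2 + 13x + 7 (mod f). (F_19[x]/(f) is a field with 19^3 = 6859 elements since f is irreducible of degree 3.)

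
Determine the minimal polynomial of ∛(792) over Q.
m_α(x) = x^3 - 792

α satisfies α^3 = 792, so x^3 - 792 annihilates α. By the rational root test, a rational root p/q (in lowest terms) of x^3 - 792 would satisfy p^3 = 792 q^3, forcing q = 1 and p^3 = 792; but 792 is not a perfect cube, contradiction. A monic cubic over Q with no rational root is irreducible (any nontrivial factorization would include a linear factor). Hence x^3 - 792 is the minimal polynomial of α, and in particular [Q(α):Q] = 3.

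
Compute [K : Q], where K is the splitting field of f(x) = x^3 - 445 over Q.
[K : Q] = 6

The roots of x^3 - 445 are ∛445, ω∛445, ω^2∛445 where ω = e^(2πi/3) is a primitive cube root of unity, so K = Q(∛445, ω). Now [Q(∛445):Q] = 3 (since 445 is not a perfect cube, x^3 - 445 is irreducible) and [Q(ω):Q] = 2. Both 2 and 3 divide [K:Q], and [K:Q] ≤ 3·2 = 6, so [K:Q] = 6. (Equivalently: Q(∛445) ⊂ R but ω ∉ R, so [K : Q(∛445)] = 2.)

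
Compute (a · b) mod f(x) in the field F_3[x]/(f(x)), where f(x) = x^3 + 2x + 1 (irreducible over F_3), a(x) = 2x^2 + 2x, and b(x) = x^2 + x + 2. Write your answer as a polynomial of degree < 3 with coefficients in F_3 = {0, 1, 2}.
a · b ≡ 2x^2 + 2 (mod f(x))

Multiply in F_3[x]: a(x)·b(x) = (2x^2 + 2x)·(x^2 + x + 2) = 2x^4 + x^3 + x. This has degree ≥ 3, so divide by f(x) over F_3: 2x^4 + x^3 + x = (2x + 1)·(x^3 + 2x + 1) + (2x^2 + 2). Hence a·b ≡ 2x^2 + 2 (mod f). (F_3[x]/(f) is a field with 3^3 = 27 elements since f is irreducible of degree 3.)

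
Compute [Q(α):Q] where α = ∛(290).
[Q(α):Q] = 3

The minimal polynomial of α is x^3 - 290, irreducible over Q since 290 is not a perfect cube (so x^3 - 290 has no rational root). Hence [Q(α):Q] = deg(m_α) = 3.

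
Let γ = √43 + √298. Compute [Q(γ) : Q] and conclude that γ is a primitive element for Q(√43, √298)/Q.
[Q(γ) : Q] = 4 (equivalently, Q(γ) = Q(√43, √298))

Obviously Q(γ) ⊆ Q(√43, √298), and [Q(√43, √298):Q] = 4 (since 43, 298 are distinct squarefree integers > 1 with 12814 not a perfect square). To show equality we compute the minimal polynomial of γ. From γ = √43 + √298: γ^2 = 43 + 2√(12814) + 298 = 341 + 2√(12814), so γ^2 - 341 = 2√(12814); squaring, (γ^2 - 341)^2 = 4·12814, i.e. γ^4 - 682γ^2 + 116281 - 51256 = 0, i.e. γ^4 - 682γ^2 + 65025 = 0. So γ is a root of x^4 - 682x^2 + 65025. This polynomial is irreducible over Q: it has no rational root (each ±√43 ± √298 is irrational), and any factorization into two quadratics over Q would force √(12814) ∈ Q (pairing opposite roots) or √43, √298 ∈ Q (other pairings), all impossible. Hence [Q(γ):Q] = 4 = [Q(√43, √298):Q], so Q(γ) = Q(√43, √298).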